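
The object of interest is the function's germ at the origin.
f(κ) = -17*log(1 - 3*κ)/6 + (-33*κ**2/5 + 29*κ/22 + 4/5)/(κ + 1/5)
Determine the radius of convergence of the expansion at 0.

Denominator factor (κ + 1/5): pole of order 1 at -1/5, modulus 1/5.
Branch term (-17/6)*log(1 - κ/(1/3)): its argument vanishes at κ = 1/3, a logarithmic branch point, modulus 1/3.
The radius of convergence is the smallest modulus among the singular points: 1/5.

The radius of convergence is 1/5.


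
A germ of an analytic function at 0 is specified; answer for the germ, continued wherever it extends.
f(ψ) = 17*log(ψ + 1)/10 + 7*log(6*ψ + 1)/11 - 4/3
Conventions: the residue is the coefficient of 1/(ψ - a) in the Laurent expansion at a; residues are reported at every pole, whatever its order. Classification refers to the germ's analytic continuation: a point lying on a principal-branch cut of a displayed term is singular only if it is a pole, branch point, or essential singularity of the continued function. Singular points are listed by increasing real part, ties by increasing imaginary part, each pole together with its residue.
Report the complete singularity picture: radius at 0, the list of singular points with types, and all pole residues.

Branch term (7/11)*log(1 - ψ/(-1/6)): its argument vanishes at ψ = -1/6, a logarithmic branch point, modulus 1/6.
Branch term (17/10)*log(1 - ψ/(-1)): its argument vanishes at ψ = -1, a logarithmic branch point, modulus 1.
The radius of convergence is the smallest modulus among the singular points: 1/6.
List the singular points by increasing real part (a conjugate pair: the negative imaginary part first).

Radius of convergence at 0: 1/6.
At -1: a logarithmic branch point.
At -1/6: a logarithmic branch point.


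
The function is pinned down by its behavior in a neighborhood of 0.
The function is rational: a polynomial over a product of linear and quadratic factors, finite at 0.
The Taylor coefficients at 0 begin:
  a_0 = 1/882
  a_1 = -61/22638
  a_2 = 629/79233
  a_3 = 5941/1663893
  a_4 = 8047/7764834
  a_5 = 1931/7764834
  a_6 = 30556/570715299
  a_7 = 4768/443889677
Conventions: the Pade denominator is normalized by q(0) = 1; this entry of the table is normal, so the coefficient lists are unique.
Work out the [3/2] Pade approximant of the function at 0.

Taylor coefficients needed (read off): a_0 = 1/882, a_1 = -61/22638, a_2 = 629/79233, a_3 = 5941/1663893, a_4 = 8047/7764834, a_5 = 1931/7764834.
Write the denominator as Q(φ) = 1 + q1*φ + q2*φ^2. Requiring Q*f - P = O(φ^6) with deg P <= 3 kills the coefficients of φ^4..φ^5 in Q*f:
  φ^4: a_4 + q1*a_3 + q2*a_2 = 0, i.e. 8047/7764834 + (5941/1663893)*q1 + (629/79233)*q2 = 0.
  φ^5: a_5 + q1*a_4 + q2*a_3 = 0, i.e. 1931/7764834 + (8047/7764834)*q1 + (5941/1663893)*q2 = 0.
Solving this linear system: q1 = -66901944/175258265, q2 = 7766223/188739670.
The numerator is Q*f truncated at degree 3: P0 = a_0 = 1/882; P1 = a_1 + q1*a_0 = -1772557723/566785229010; P2 = a_2 + q1*a_1 + q2*a_0 = 208527857/23134090980; P3 = a_3 + q1*a_2 + q2*a_1 = 208527857/485815910580.

The Pade approximant has numerator coefficients [1/882, -1772557723/566785229010, 208527857/23134090980, 208527857/485815910580]; denominator coefficients [1, -66901944/175258265, 7766223/188739670].


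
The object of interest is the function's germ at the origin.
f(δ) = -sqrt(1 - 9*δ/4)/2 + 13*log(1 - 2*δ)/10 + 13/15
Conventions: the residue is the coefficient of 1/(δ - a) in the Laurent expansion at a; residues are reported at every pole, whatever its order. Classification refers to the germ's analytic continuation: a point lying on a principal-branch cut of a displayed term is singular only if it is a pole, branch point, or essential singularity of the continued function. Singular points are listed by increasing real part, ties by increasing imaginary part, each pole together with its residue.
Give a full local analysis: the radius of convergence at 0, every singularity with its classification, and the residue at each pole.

Radius of convergence at 0: 4/9.
At 4/9: an algebraic (square-root) branch point.
At 1/2: a logarithmic branch point.

Branch term (13/10)*log(1 - δ/(1/2)): its argument vanishes at δ = 1/2, a logarithmic branch point, modulus 1/2.
Branch term (-1/2)*sqrt(1 - δ/(4/9)): its argument vanishes at δ = 4/9, a square-root branch point, modulus 4/9.
The radius of convergence is the smallest modulus among the singular points: 4/9.
List the singular points by increasing real part (a conjugate pair: the negative imaginary part first).


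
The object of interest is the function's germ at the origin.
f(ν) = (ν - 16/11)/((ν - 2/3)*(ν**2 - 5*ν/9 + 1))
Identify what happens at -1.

The point is a regular point.

Denominator factors: ν - 2/3 = -5/3 at ν = -1; ν**2 - 5*ν/9 + 1 = 23/9 at ν = -1 — none vanishes.
So the germ continues analytically to -1.


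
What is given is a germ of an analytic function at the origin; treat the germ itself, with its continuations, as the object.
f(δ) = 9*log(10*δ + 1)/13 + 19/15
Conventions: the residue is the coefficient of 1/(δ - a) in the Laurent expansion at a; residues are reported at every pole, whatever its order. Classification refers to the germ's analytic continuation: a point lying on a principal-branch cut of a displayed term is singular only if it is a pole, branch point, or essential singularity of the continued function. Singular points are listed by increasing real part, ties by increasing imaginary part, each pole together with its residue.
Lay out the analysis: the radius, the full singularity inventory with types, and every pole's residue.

Branch term (9/13)*log(1 - δ/(-1/10)): its argument vanishes at δ = -1/10, a logarithmic branch point, modulus 1/10.
The radius of convergence is the smallest modulus among the singular points: 1/10.

Radius of convergence at 0: 1/10.
At -1/10: a logarithmic branch point.


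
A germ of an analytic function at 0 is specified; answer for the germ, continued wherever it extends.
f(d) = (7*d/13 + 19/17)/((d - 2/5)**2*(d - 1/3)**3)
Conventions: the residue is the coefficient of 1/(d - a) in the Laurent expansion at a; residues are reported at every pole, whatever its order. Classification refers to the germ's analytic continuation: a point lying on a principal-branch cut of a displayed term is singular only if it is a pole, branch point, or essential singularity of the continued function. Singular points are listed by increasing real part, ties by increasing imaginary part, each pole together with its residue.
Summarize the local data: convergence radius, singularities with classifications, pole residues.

Denominator factor (d - 1/3)^3: pole of order 3 at 1/3, modulus 1/3.
Denominator factor (d - 2/5)^2: pole of order 2 at 2/5, modulus 2/5.
The radius of convergence is the smallest modulus among the singular points: 1/3.
At the order-3 pole 1/3 set g(d) = (d - (1/3))^3*f(d) = (7*d/13 + 19/17)/(d - 2/5)**2.
Order-3 pole: residue = g''(a)/2; g''(1/3) = 88681500/221, so the residue is 44340750/221.
At the order-2 pole 2/5 set g(d) = (d - (2/5))^2*f(d) = (7*d/13 + 19/17)/(d - 1/3)**3.
Order-2 pole: residue = g'(a); g'(2/5) = -44340750/221, so the residue is -44340750/221.
List the singular points by increasing real part (a conjugate pair: the negative imaginary part first).

Radius of convergence at 0: 1/3.
At 1/3: a pole of order 3; residue 44340750/221.
At 2/5: a pole of order 2; residue -44340750/221.


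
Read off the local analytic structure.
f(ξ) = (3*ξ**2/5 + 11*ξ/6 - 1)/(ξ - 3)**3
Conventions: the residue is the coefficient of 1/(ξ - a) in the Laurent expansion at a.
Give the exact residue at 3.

The residue is 3/5.

At the order-3 pole 3 set g(ξ) = (ξ - (3))^3*f(ξ) = 3*ξ**2/5 + 11*ξ/6 - 1.
Order-3 pole: residue = g''(a)/2; g''(3) = 6/5, so the residue is 3/5.


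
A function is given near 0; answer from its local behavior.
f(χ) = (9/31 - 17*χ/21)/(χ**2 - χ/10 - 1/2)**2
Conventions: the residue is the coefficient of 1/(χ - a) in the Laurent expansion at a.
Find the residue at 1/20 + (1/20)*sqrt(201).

The residue is -(325300/26301051)*sqrt(201).

The factor χ**2 - χ/10 - 1/2 splits as (χ - a)(χ - a') with a = 1/20 + (1/20)*sqrt(201), a' = 1/20 - (1/20)*sqrt(201). At the order-2 pole a set g(χ) = (χ - a)^2*f(χ) = [9/31 - 17*χ/21] / (χ - a')^2.
Order-2 pole: residue = g'(a); g'(1/20 + (1/20)*sqrt(201)) = -(325300/26301051)*sqrt(201), so the residue is -(325300/26301051)*sqrt(201).


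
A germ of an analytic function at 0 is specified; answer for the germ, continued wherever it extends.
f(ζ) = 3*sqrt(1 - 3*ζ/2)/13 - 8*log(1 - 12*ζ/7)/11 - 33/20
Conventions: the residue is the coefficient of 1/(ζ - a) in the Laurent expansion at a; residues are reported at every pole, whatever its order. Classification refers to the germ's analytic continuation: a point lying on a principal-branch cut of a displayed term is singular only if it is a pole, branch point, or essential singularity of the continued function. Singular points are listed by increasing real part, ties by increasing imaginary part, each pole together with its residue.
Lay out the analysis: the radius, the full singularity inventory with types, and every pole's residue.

Branch term (-8/11)*log(1 - ζ/(7/12)): its argument vanishes at ζ = 7/12, a logarithmic branch point, modulus 7/12.
Branch term (3/13)*sqrt(1 - ζ/(2/3)): its argument vanishes at ζ = 2/3, a square-root branch point, modulus 2/3.
The radius of convergence is the smallest modulus among the singular points: 7/12.
List the singular points by increasing real part (a conjugate pair: the negative imaginary part first).

Radius of convergence at 0: 7/12.
At 7/12: a logarithmic branch point.
At 2/3: an algebraic (square-root) branch point.


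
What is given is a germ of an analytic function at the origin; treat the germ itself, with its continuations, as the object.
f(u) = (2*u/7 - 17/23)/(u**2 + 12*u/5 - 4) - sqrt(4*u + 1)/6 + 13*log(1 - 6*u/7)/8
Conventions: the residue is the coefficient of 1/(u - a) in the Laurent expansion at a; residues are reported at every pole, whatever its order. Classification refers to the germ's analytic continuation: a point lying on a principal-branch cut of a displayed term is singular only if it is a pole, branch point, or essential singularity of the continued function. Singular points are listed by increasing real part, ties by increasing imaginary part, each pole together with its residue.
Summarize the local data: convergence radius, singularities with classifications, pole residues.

Denominator factor (u**2 + 12*u/5 - 4): discriminant 544/25, real irrational roots -6/5 + (2/5)*sqrt(34) and -6/5 - (2/5)*sqrt(34); poles of order 1, moduli -6/5 + (2/5)*sqrt(34) and 6/5 + (2/5)*sqrt(34).
Branch term (13/8)*log(1 - u/(7/6)): its argument vanishes at u = 7/6, a logarithmic branch point, modulus 7/6.
Branch term (-1/6)*sqrt(1 - u/(-1/4)): its argument vanishes at u = -1/4, a square-root branch point, modulus 1/4.
The radius of convergence is the smallest modulus among the singular points: 1/4.
The branch terms are analytic at -6/5 - (2/5)*sqrt(34) and contribute nothing to the residue; only the rational part matters.
The factor u**2 + 12*u/5 - 4 splits as (u - a)(u - a') with a = -6/5 - (2/5)*sqrt(34), a' = -6/5 + (2/5)*sqrt(34). At the order-1 pole a set g(u) = (u - a)*(rational part) = [2*u/7 - 17/23] / (u - a').
Simple pole: residue = g(a) at a = -6/5 - (2/5)*sqrt(34), which is 1/7 + (871/21896)*sqrt(34).
The branch terms are analytic at -6/5 + (2/5)*sqrt(34) and contribute nothing to the residue; only the rational part matters.
The factor u**2 + 12*u/5 - 4 splits as (u - a)(u - a') with a = -6/5 + (2/5)*sqrt(34), a' = -6/5 - (2/5)*sqrt(34). At the order-1 pole a set g(u) = (u - a)*(rational part) = [2*u/7 - 17/23] / (u - a').
Simple pole: residue = g(a) at a = -6/5 + (2/5)*sqrt(34), which is 1/7 - (871/21896)*sqrt(34).
List the singular points by increasing real part (a conjugate pair: the negative imaginary part first).

Radius of convergence at 0: 1/4.
At -6/5 - (2/5)*sqrt(34): a pole of order 1; residue 1/7 + (871/21896)*sqrt(34).
At -1/4: an algebraic (square-root) branch point.
At -6/5 + (2/5)*sqrt(34): a pole of order 1; residue 1/7 - (871/21896)*sqrt(34).
At 7/6: a logarithmic branch point.


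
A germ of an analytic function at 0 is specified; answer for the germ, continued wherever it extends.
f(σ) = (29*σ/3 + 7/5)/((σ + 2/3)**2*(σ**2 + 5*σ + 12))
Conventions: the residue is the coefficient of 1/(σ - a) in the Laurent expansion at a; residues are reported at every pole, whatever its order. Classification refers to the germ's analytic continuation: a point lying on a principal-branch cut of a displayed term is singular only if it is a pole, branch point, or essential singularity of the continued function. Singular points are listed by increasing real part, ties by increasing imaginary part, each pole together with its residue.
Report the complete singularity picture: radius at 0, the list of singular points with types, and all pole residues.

Radius of convergence at 0: 2/3.
At (-5/2) - ((1/2)*sqrt(23))*i: a pole of order 1; residue (-43161/67240) - ((121029/1546520)*sqrt(23))*i.
At (-5/2) + ((1/2)*sqrt(23))*i: a pole of order 1; residue (-43161/67240) + ((121029/1546520)*sqrt(23))*i.
At -2/3: a pole of order 2; residue 43161/33620.

Denominator factor (σ + 2/3)^2: pole of order 2 at -2/3, modulus 2/3.
Denominator factor (σ**2 + 5*σ + 12): discriminant -23, complex-conjugate roots (-5/2) + ((1/2)*sqrt(23))*i and (-5/2) - ((1/2)*sqrt(23))*i; poles of order 1, moduli (2)*sqrt(3) and (2)*sqrt(3).
The radius of convergence is the smallest modulus among the singular points: 2/3.
The factor σ**2 + 5*σ + 12 splits as (σ - a)(σ - a') with a = (-5/2) - ((1/2)*sqrt(23))*i, a' = (-5/2) + ((1/2)*sqrt(23))*i. At the order-1 pole a set g(σ) = (σ - a)*f(σ) = [(29*σ/3 + 7/5)/(σ + 2/3)**2] / (σ - a').
Simple pole: residue = g(a) at a = (-5/2) - ((1/2)*sqrt(23))*i, which is (-43161/67240) - ((121029/1546520)*sqrt(23))*i.
The factor σ**2 + 5*σ + 12 splits as (σ - a)(σ - a') with a = (-5/2) + ((1/2)*sqrt(23))*i, a' = (-5/2) - ((1/2)*sqrt(23))*i. At the order-1 pole a set g(σ) = (σ - a)*f(σ) = [(29*σ/3 + 7/5)/(σ + 2/3)**2] / (σ - a').
Simple pole: residue = g(a) at a = (-5/2) + ((1/2)*sqrt(23))*i, which is (-43161/67240) + ((121029/1546520)*sqrt(23))*i.
At the order-2 pole -2/3 set g(σ) = (σ - (-2/3))^2*f(σ) = (29*σ/3 + 7/5)/(σ**2 + 5*σ + 12).
Order-2 pole: residue = g'(a); g'(-2/3) = 43161/33620, so the residue is 43161/33620.
List the singular points by increasing real part (a conjugate pair: the negative imaginary part first).


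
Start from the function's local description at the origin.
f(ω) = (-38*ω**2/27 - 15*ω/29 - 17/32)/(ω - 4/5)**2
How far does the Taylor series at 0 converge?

Denominator factor (ω - 4/5)^2: pole of order 2 at 4/5, modulus 4/5.
The radius of convergence is the smallest modulus among the singular points: 4/5.

The radius of convergence is 4/5.


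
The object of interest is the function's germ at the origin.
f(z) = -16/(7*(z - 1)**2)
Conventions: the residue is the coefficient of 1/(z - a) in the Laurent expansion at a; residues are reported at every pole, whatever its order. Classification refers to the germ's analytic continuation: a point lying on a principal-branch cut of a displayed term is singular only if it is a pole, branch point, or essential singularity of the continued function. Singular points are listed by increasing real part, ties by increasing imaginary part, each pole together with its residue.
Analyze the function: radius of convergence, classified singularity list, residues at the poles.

Denominator factor (z - 1)^2: pole of order 2 at 1, modulus 1.
The radius of convergence is the smallest modulus among the singular points: 1.
At the order-2 pole 1 set g(z) = (z - (1))^2*f(z) = -16/7.
Order-2 pole: residue = g'(a); g'(1) = 0, so the residue is 0.

Radius of convergence at 0: 1.
At 1: a pole of order 2; residue 0.


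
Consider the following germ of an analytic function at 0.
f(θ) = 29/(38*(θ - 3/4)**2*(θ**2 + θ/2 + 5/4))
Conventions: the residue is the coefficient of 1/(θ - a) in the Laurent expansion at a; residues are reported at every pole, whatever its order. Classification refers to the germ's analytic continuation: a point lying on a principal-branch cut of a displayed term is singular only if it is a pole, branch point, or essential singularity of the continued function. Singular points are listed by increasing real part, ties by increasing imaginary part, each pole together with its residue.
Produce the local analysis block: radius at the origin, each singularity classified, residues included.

Denominator factor (θ**2 + θ/2 + 5/4): discriminant -19/4, complex-conjugate roots (-1/4) + ((1/4)*sqrt(19))*i and (-1/4) - ((1/4)*sqrt(19))*i; poles of order 1, moduli (1/2)*sqrt(5) and (1/2)*sqrt(5).
Denominator factor (θ - 3/4)^2: pole of order 2 at 3/4, modulus 3/4.
The radius of convergence is the smallest modulus among the singular points: 3/4.
The factor θ**2 + θ/2 + 5/4 splits as (θ - a)(θ - a') with a = (-1/4) - ((1/4)*sqrt(19))*i, a' = (-1/4) + ((1/4)*sqrt(19))*i. At the order-1 pole a set g(θ) = (θ - a)*f(θ) = [29/(38*(θ - 3/4)**2)] / (θ - a').
Simple pole: residue = g(a) at a = (-1/4) - ((1/4)*sqrt(19))*i, which is (3712/23275) - ((1392/442225)*sqrt(19))*i.
The factor θ**2 + θ/2 + 5/4 splits as (θ - a)(θ - a') with a = (-1/4) + ((1/4)*sqrt(19))*i, a' = (-1/4) - ((1/4)*sqrt(19))*i. At the order-1 pole a set g(θ) = (θ - a)*f(θ) = [29/(38*(θ - 3/4)**2)] / (θ - a').
Simple pole: residue = g(a) at a = (-1/4) + ((1/4)*sqrt(19))*i, which is (3712/23275) + ((1392/442225)*sqrt(19))*i.
At the order-2 pole 3/4 set g(θ) = (θ - (3/4))^2*f(θ) = 29/(38*(θ**2 + θ/2 + 5/4)).
Order-2 pole: residue = g'(a); g'(3/4) = -7424/23275, so the residue is -7424/23275.
List the singular points by increasing real part (a conjugate pair: the negative imaginary part first).

Radius of convergence at 0: 3/4.
At (-1/4) - ((1/4)*sqrt(19))*i: a pole of order 1; residue (3712/23275) - ((1392/442225)*sqrt(19))*i.
At (-1/4) + ((1/4)*sqrt(19))*i: a pole of order 1; residue (3712/23275) + ((1392/442225)*sqrt(19))*i.
At 3/4: a pole of order 2; residue -7424/23275.


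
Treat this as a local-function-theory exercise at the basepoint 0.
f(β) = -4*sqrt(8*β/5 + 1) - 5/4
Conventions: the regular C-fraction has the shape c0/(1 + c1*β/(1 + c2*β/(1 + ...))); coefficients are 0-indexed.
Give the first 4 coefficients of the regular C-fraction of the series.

Taylor coefficients (expand at 0): a_0 = -21/4, a_1 = -16/5, a_2 = 32/25, a_3 = -128/125.
c0 = a_0 = -21/4. Peel one level at a time: if S = 1 + c*β/S' with S'(0) = 1, then c is the β-coefficient of S and S' = c*β/(S - 1).
S_1 = c0/f = 1 + (-64/105)*β + (6784/11025)*β^2 + ...; c1 = -64/105.
S_2 = c1*β/(S_1 - 1) = 1 + (106/105)*β + (-4/25)*β^2 + ...; c2 = 106/105.
S_3 = c2*β/(S_2 - 1) = 1 + (42/265)*β + ...; c3 = 42/265.

The regular C-fraction coefficients are [-21/4, -64/105, 106/105, 42/265].


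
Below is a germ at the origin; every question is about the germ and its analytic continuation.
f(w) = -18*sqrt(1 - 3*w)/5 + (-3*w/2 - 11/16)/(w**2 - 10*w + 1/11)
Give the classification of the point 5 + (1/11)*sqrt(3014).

The point is a pole of order 1.

The denominator factor w**2 - 10*w + 1/11 vanishes at 5 + (1/11)*sqrt(3014) and appears to the power 1; the numerator there equals -131/16 - (3/22)*sqrt(3014), nonzero, and no other factor vanishes.
The branch terms are analytic at this point.
Hence a pole whose order is the multiplicity, 1.


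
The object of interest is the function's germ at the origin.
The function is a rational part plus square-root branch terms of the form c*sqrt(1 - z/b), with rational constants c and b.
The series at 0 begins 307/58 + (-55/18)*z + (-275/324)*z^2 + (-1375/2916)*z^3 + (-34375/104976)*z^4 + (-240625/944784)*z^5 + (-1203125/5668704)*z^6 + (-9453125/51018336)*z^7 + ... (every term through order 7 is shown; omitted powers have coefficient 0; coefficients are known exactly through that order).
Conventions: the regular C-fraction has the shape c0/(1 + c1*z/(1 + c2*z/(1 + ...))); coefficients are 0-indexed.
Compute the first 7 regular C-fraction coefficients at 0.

Taylor coefficients (read off): a_0 = 307/58, a_1 = -55/18, a_2 = -275/324, a_3 = -1375/2916, a_4 = -34375/104976, a_5 = -240625/944784, a_6 = -1203125/5668704.
c0 = a_0 = 307/58. Peel one level at a time: if S = 1 + c*z/S' with S'(0) = 1, then c is the z-coefficient of S and S' = c*z/(S - 1).
S_1 = c0/f = 1 + (1595/2763)*z + (279125/565494)*z^2 + ...; c1 = 1595/2763.
S_2 = c1*z/(S_1 - 1) = 1 + (-525/614)*z + (-25/324)*z^2 + ...; c2 = -525/614.
S_3 = c2*z/(S_2 - 1) = 1 + (-307/3402)*z + (-485981/11573604)*z^2 + ...; c3 = -307/3402.
S_4 = c3*z/(S_3 - 1) = 1 + (-1583/3402)*z + (-25/324)*z^2 + ...; c4 = -1583/3402.
S_5 = c4*z/(S_4 - 1) = 1 + (-525/3166)*z + (-1943375/30070668)*z^2 + ...; c5 = -525/3166.
S_6 = c5*z/(S_5 - 1) = 1 + (-11105/28494)*z + ...; c6 = -11105/28494.

The regular C-fraction coefficients are [307/58, 1595/2763, -525/614, -307/3402, -1583/3402, -525/3166, -11105/28494].


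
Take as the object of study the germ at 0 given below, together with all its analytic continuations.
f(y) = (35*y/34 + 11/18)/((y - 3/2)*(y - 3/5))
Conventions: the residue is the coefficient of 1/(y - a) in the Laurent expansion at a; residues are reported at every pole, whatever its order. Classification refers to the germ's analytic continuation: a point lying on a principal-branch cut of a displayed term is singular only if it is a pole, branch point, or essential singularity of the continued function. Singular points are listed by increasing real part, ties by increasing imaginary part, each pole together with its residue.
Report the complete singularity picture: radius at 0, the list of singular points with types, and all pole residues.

Denominator factor (y - 3/2): pole of order 1 at 3/2, modulus 3/2.
Denominator factor (y - 3/5): pole of order 1 at 3/5, modulus 3/5.
The radius of convergence is the smallest modulus among the singular points: 3/5.
At the order-1 pole 3/5 set g(y) = (y - (3/5))*f(y) = (35*y/34 + 11/18)/(y - 3/2).
Simple pole: residue = g(a) at a = 3/5, which is -1880/1377.
At the order-1 pole 3/2 set g(y) = (y - (3/2))*f(y) = (35*y/34 + 11/18)/(y - 3/5).
Simple pole: residue = g(a) at a = 3/2, which is 6595/2754.
List the singular points by increasing real part (a conjugate pair: the negative imaginary part first).

Radius of convergence at 0: 3/5.
At 3/5: a pole of order 1; residue -1880/1377.
At 3/2: a pole of order 1; residue 6595/2754.


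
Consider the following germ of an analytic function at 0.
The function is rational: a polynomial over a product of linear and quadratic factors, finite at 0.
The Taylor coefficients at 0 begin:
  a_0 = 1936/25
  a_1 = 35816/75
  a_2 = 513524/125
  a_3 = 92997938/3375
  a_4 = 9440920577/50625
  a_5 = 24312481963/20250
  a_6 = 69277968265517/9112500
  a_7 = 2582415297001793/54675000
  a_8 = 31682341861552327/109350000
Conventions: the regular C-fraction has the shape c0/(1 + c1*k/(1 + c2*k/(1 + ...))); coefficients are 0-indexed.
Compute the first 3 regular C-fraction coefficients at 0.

The regular C-fraction coefficients are [1936/25, -37/6, -1352/555].

Taylor coefficients (read off): a_0 = 1936/25, a_1 = 35816/75, a_2 = 513524/125.
c0 = a_0 = 1936/25. Peel one level at a time: if S = 1 + c*k/S' with S'(0) = 1, then c is the k-coefficient of S and S' = c*k/(S - 1).
S_1 = c0/f = 1 + (-37/6)*k + (-676/45)*k^2 + ...; c1 = -37/6.
S_2 = c1*k/(S_1 - 1) = 1 + (-1352/555)*k + ...; c2 = -1352/555.


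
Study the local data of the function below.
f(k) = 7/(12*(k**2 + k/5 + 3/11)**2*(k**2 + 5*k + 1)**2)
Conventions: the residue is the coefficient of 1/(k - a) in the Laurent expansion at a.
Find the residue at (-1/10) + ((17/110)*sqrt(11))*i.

The factor k**2 + k/5 + 3/11 splits as (k - a)(k - a') with a = (-1/10) + ((17/110)*sqrt(11))*i, a' = (-1/10) - ((17/110)*sqrt(11))*i. At the order-2 pole a set g(k) = (k - a)^2*f(k) = [7/(12*(k**2 + 5*k + 1)**2)] / (k - a')^2.
Order-2 pole: residue = g'(a); g'((-1/10) + ((17/110)*sqrt(11))*i) = (-38432625/181741696) + ((641708375/4361800704)*sqrt(11))*i, so the residue is (-38432625/181741696) + ((641708375/4361800704)*sqrt(11))*i.

The residue is (-38432625/181741696) + ((641708375/4361800704)*sqrt(11))*i.


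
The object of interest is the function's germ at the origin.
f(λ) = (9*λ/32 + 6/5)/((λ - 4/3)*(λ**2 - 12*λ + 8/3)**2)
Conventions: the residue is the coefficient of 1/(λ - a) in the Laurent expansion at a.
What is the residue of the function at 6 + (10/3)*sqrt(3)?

The factor λ**2 - 12*λ + 8/3 splits as (λ - a)(λ - a') with a = 6 + (10/3)*sqrt(3), a' = 6 - (10/3)*sqrt(3). At the order-2 pole a set g(λ) = (λ - a)^2*f(λ) = [(9*λ/32 + 6/5)/(λ - 4/3)] / (λ - a')^2.
Order-2 pole: residue = g'(a); g'(6 + (10/3)*sqrt(3)) = -5103/865280 + (326457/108160000)*sqrt(3), so the residue is -5103/865280 + (326457/108160000)*sqrt(3).

The residue is -5103/865280 + (326457/108160000)*sqrt(3).


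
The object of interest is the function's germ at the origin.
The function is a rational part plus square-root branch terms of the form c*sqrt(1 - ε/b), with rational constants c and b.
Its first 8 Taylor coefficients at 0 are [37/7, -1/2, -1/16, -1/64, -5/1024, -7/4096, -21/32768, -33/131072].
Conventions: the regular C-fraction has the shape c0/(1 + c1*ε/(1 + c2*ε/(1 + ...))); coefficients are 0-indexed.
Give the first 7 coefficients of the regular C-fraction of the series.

Taylor coefficients (read off): a_0 = 37/7, a_1 = -1/2, a_2 = -1/16, a_3 = -1/64, a_4 = -5/1024, a_5 = -7/4096, a_6 = -21/32768.
c0 = a_0 = 37/7. Peel one level at a time: if S = 1 + c*ε/S' with S'(0) = 1, then c is the ε-coefficient of S and S' = c*ε/(S - 1).
S_1 = c0/f = 1 + (7/74)*ε + (455/21904)*ε^2 + ...; c1 = 7/74.
S_2 = c1*ε/(S_1 - 1) = 1 + (-65/296)*ε + (-1/64)*ε^2 + ...; c2 = -65/296.
S_3 = c2*ε/(S_2 - 1) = 1 + (-37/520)*ε + (-3441/270400)*ε^2 + ...; c3 = -37/520.
S_4 = c3*ε/(S_3 - 1) = 1 + (-93/520)*ε + (-1/64)*ε^2 + ...; c4 = -93/520.
S_5 = c4*ε/(S_4 - 1) = 1 + (-65/744)*ε + (-7865/553536)*ε^2 + ...; c5 = -65/744.
S_6 = c5*ε/(S_5 - 1) = 1 + (-121/744)*ε + ...; c6 = -121/744.

The regular C-fraction coefficients are [37/7, 7/74, -65/296, -37/520, -93/520, -65/744, -121/744].


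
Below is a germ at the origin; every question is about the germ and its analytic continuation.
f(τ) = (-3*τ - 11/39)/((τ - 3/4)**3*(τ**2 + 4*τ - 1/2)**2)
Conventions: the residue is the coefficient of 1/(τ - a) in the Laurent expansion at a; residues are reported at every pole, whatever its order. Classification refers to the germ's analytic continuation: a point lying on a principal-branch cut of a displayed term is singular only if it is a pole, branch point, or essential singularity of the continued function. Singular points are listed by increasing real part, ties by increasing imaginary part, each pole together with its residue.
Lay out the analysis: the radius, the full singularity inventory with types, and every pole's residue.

Denominator factor (τ - 3/4)^3: pole of order 3 at 3/4, modulus 3/4.
Denominator factor (τ**2 + 4*τ - 1/2)^2: discriminant 18, real irrational roots -2 + (3/2)*sqrt(2) and -2 - (3/2)*sqrt(2); poles of order 2, moduli -2 + (3/2)*sqrt(2) and 2 + (3/2)*sqrt(2).
The radius of convergence is the smallest modulus among the singular points: -2 + (3/2)*sqrt(2).
The factor τ**2 + 4*τ - 1/2 splits as (τ - a)(τ - a') with a = -2 - (3/2)*sqrt(2), a' = -2 + (3/2)*sqrt(2). At the order-2 pole a set g(τ) = (τ - a)^2*f(τ) = [(-3*τ - 11/39)/(τ - 3/4)**3] / (τ - a')^2.
Order-2 pole: residue = g'(a); g'(-2 - (3/2)*sqrt(2)) = 144679936/224827239 - (2783122528/6070335453)*sqrt(2), so the residue is 144679936/224827239 - (2783122528/6070335453)*sqrt(2).
The factor τ**2 + 4*τ - 1/2 splits as (τ - a)(τ - a') with a = -2 + (3/2)*sqrt(2), a' = -2 - (3/2)*sqrt(2). At the order-2 pole a set g(τ) = (τ - a)^2*f(τ) = [(-3*τ - 11/39)/(τ - 3/4)**3] / (τ - a')^2.
Order-2 pole: residue = g'(a); g'(-2 + (3/2)*sqrt(2)) = 144679936/224827239 + (2783122528/6070335453)*sqrt(2), so the residue is 144679936/224827239 + (2783122528/6070335453)*sqrt(2).
At the order-3 pole 3/4 set g(τ) = (τ - (3/4))^3*f(τ) = (-3*τ - 11/39)/(τ**2 + 4*τ - 1/2)**2.
Order-3 pole: residue = g''(a)/2; g''(3/4) = -578719744/224827239, so the residue is -289359872/224827239.
List the singular points by increasing real part (a conjugate pair: the negative imaginary part first).

Radius of convergence at 0: -2 + (3/2)*sqrt(2).
At -2 - (3/2)*sqrt(2): a pole of order 2; residue 144679936/224827239 - (2783122528/6070335453)*sqrt(2).
At -2 + (3/2)*sqrt(2): a pole of order 2; residue 144679936/224827239 + (2783122528/6070335453)*sqrt(2).
At 3/4: a pole of order 3; residue -289359872/224827239.


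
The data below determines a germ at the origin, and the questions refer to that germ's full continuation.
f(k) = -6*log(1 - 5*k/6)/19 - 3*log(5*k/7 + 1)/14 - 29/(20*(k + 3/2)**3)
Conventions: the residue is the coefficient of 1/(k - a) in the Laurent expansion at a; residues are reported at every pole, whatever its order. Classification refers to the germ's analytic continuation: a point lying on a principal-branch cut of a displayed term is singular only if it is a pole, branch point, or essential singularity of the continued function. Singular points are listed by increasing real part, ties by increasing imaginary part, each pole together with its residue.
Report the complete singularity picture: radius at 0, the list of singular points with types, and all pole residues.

Denominator factor (k + 3/2)^3: pole of order 3 at -3/2, modulus 3/2.
Branch term (-3/14)*log(1 - k/(-7/5)): its argument vanishes at k = -7/5, a logarithmic branch point, modulus 7/5.
Branch term (-6/19)*log(1 - k/(6/5)): its argument vanishes at k = 6/5, a logarithmic branch point, modulus 6/5.
The radius of convergence is the smallest modulus among the singular points: 6/5.
The branch terms are analytic at -3/2 and contribute nothing to the residue; only the rational part matters.
At the order-3 pole -3/2 set g(k) = (k - (-3/2))^3*(rational part) = -29/20.
Order-3 pole: residue = g''(a)/2; g''(-3/2) = 0, so the residue is 0.
List the singular points by increasing real part (a conjugate pair: the negative imaginary part first).

Radius of convergence at 0: 6/5.
At -3/2: a pole of order 3; residue 0.
At -7/5: a logarithmic branch point.
At 6/5: a logarithmic branch point.


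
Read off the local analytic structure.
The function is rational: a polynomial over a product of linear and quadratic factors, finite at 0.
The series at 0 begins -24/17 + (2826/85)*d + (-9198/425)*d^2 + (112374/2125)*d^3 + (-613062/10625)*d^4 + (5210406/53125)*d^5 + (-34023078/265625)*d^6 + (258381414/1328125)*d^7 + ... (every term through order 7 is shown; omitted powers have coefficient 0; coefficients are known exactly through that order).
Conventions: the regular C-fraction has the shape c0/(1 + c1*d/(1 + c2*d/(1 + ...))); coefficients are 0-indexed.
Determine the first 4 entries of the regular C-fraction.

Taylor coefficients (read off): a_0 = -24/17, a_1 = 2826/85, a_2 = -9198/425, a_3 = 112374/2125.
c0 = a_0 = -24/17. Peel one level at a time: if S = 1 + c*d/S' with S'(0) = 1, then c is the d-coefficient of S and S' = c*d/(S - 1).
S_1 = c0/f = 1 + (471/20)*d + (215709/400)*d^2 + ...; c1 = 471/20.
S_2 = c1*d/(S_1 - 1) = 1 + (-71903/3140)*d + (-143806/123245)*d^2 + ...; c2 = -71903/3140.
S_3 = c2*d/(S_2 - 1) = 1 + (-8/157)*d + ...; c3 = -8/157.

The regular C-fraction coefficients are [-24/17, 471/20, -71903/3140, -8/157].


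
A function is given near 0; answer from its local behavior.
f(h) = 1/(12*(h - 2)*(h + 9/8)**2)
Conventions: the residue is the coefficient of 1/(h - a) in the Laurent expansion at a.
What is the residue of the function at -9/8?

The residue is -16/1875.

At the order-2 pole -9/8 set g(h) = (h - (-9/8))^2*f(h) = 1/(12*(h - 2)).
Order-2 pole: residue = g'(a); g'(-9/8) = -16/1875, so the residue is -16/1875.


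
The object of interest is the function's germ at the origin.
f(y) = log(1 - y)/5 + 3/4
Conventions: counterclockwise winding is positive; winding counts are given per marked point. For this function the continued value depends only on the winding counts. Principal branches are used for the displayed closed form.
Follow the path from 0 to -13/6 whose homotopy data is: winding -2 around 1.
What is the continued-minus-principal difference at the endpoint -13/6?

The rational part is single-valued and drops out of the difference; each branch term changes only by its own monodromy.
(1/5)*log(1 - y/(1)): each positive loop around 1 adds 2*pi*i to the log, so winding -2 contributes (1/5)*(-2)*2*pi*i = -(4/5)*pi*i.
Summing the contributions at y = -13/6 gives -(4/5)*pi*i.

Continued minus principal equals -(4/5)*pi*i.


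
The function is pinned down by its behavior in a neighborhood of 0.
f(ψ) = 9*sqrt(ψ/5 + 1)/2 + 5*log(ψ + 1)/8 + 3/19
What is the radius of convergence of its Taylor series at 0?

Branch term (9/2)*sqrt(1 - ψ/(-5)): its argument vanishes at ψ = -5, a square-root branch point, modulus 5.
Branch term (5/8)*log(1 - ψ/(-1)): its argument vanishes at ψ = -1, a logarithmic branch point, modulus 1.
The radius of convergence is the smallest modulus among the singular points: 1.

The radius of convergence is 1.


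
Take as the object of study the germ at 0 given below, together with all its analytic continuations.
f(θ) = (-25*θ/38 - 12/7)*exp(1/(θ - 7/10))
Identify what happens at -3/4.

The point is a regular point.

There is no denominator, hence no pole anywhere.
The essential point of exp(1/(θ - (7/10))) is 7/10, not -3/4.
So the germ continues analytically to -3/4.


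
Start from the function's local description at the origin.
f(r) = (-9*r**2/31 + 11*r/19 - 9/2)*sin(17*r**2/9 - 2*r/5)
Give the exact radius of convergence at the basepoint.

The factor sin(17*r**2/9 - 2*r/5) is entire and contributes no finite singular point.
The polynomial part has no poles.
No finite singular points: the Taylor series at 0 converges everywhere.

The radius of convergence is infinite.


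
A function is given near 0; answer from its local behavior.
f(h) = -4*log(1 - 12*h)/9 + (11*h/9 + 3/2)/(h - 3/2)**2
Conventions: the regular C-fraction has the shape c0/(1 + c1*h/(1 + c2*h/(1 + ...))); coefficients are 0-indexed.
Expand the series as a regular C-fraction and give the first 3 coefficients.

Taylor coefficients (expand at 0): a_0 = 2/3, a_1 = 548/81, a_2 = 8168/243.
c0 = a_0 = 2/3. Peel one level at a time: if S = 1 + c*h/S' with S'(0) = 1, then c is the h-coefficient of S and S' = c*h/(S - 1).
S_1 = c0/f = 1 + (-274/27)*h + (38320/729)*h^2 + ...; c1 = -274/27.
S_2 = c1*h/(S_1 - 1) = 1 + (19160/3699)*h + ...; c2 = 19160/3699.

The regular C-fraction coefficients are [2/3, -274/27, 19160/3699].


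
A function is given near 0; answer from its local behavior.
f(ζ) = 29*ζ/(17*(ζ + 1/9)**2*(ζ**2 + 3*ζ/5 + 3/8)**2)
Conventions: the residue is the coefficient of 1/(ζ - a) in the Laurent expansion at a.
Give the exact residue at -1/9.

The residue is 399108254400/19067579423.

At the order-2 pole -1/9 set g(ζ) = (ζ - (-1/9))^2*f(ζ) = 29*ζ/(17*(ζ**2 + 3*ζ/5 + 3/8)**2).
Order-2 pole: residue = g'(a); g'(-1/9) = 399108254400/19067579423, so the residue is 399108254400/19067579423.


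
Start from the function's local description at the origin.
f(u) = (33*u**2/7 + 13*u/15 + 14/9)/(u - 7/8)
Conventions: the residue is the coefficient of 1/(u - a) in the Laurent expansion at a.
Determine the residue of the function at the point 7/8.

The residue is 17059/2880.

At the order-1 pole 7/8 set g(u) = (u - (7/8))*f(u) = 33*u**2/7 + 13*u/15 + 14/9.
Simple pole: residue = g(a) at a = 7/8, which is 17059/2880.


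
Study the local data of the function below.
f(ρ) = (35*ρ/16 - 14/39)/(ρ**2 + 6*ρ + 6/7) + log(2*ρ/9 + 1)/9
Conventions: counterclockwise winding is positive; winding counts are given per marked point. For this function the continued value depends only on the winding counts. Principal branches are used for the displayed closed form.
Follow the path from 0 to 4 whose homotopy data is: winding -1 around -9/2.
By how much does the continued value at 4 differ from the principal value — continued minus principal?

The rational part is single-valued and drops out of the difference; each branch term changes only by its own monodromy.
(1/9)*log(1 - ρ/(-9/2)): each positive loop around -9/2 adds 2*pi*i to the log, so winding -1 contributes (1/9)*(-1)*2*pi*i = -(2/9)*pi*i.
Summing the contributions at ρ = 4 gives -(2/9)*pi*i.

Continued minus principal equals -(2/9)*pi*i.


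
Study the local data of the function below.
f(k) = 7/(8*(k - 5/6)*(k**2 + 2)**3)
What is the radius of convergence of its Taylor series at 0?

Denominator factor (k - 5/6): pole of order 1 at 5/6, modulus 5/6.
Denominator factor (k**2 + 2)^3: discriminant -8, complex-conjugate roots (sqrt(2))*i and -(sqrt(2))*i; poles of order 3, moduli sqrt(2) and sqrt(2).
The radius of convergence is the smallest modulus among the singular points: 5/6.

The radius of convergence is 5/6.


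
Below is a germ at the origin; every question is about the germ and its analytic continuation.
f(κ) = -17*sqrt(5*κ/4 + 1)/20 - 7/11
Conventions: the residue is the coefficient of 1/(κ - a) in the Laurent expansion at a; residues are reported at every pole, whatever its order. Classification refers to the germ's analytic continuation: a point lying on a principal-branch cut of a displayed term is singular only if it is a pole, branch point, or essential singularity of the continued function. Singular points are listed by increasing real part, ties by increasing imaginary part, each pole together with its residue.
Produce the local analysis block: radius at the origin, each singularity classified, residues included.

Branch term (-17/20)*sqrt(1 - κ/(-4/5)): its argument vanishes at κ = -4/5, a square-root branch point, modulus 4/5.
The radius of convergence is the smallest modulus among the singular points: 4/5.

Radius of convergence at 0: 4/5.
At -4/5: an algebraic (square-root) branch point.


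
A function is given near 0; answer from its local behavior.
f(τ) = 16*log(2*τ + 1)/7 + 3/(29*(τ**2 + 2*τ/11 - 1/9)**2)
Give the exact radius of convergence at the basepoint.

Denominator factor (τ**2 + 2*τ/11 - 1/9)^2: discriminant 520/1089, real irrational roots -1/11 + (1/33)*sqrt(130) and -1/11 - (1/33)*sqrt(130); poles of order 2, moduli -1/11 + (1/33)*sqrt(130) and 1/11 + (1/33)*sqrt(130).
Branch term (16/7)*log(1 - τ/(-1/2)): its argument vanishes at τ = -1/2, a logarithmic branch point, modulus 1/2.
The radius of convergence is the smallest modulus among the singular points: -1/11 + (1/33)*sqrt(130).

The radius of convergence is -1/11 + (1/33)*sqrt(130).


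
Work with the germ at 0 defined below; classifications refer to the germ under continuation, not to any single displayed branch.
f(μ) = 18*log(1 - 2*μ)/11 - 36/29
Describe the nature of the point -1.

There is no denominator, hence no pole anywhere.
Branch term log(1 - μ/(1/2)): argument at -1 is 3, nonzero, so -1 is not its branch point (a point on a principal cut is still regular for the continued germ).
So the germ continues analytically to -1.

The point is a regular point.


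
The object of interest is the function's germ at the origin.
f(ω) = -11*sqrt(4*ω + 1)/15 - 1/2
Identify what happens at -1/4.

The term (-11/15)*sqrt(1 - ω/(-1/4)) has argument 1 - -1/4/(-1/4) = 0 at -1/4: a square-root (algebraic, two-sheeted) branch point; the remaining terms are analytic or single-valued there.

The point is an algebraic (square-root) branch point.


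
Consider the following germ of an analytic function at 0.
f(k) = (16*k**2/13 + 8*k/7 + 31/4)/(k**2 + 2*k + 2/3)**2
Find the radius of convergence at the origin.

Denominator factor (k**2 + 2*k + 2/3)^2: discriminant 4/3, real irrational roots -1 + (1/3)*sqrt(3) and -1 - (1/3)*sqrt(3); poles of order 2, moduli 1 - (1/3)*sqrt(3) and 1 + (1/3)*sqrt(3).
The radius of convergence is the smallest modulus among the singular points: 1 - (1/3)*sqrt(3).

The radius of convergence is 1 - (1/3)*sqrt(3).
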